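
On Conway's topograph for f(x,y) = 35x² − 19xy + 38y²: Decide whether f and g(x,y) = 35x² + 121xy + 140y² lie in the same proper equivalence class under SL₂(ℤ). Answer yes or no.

D₁ = -4959, D₂ = -4959
f: reduced (well bottom): (35,-19,38) with a≤c, −a<b≤a
g: translate: b→-19 (≡121 mod 70), so (35,121,140)→(35,-19,38)
g: reduced (well bottom): (35,-19,38) with a≤c, −a<b≤a
reduced forms (35, -19, 38) vs (35, -19, 38) ⇒ equivalent

yes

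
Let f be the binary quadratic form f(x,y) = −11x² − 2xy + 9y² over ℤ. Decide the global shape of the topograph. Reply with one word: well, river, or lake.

D = b²−4ac = (-2)² − 4·(-11)·9 = 400
D = 20² is a perfect square ⇒ form factors over ℤ ⇒ lakes

lake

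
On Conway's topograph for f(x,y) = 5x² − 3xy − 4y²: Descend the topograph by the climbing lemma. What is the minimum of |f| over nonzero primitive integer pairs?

descent: ρ → (-4,3,5)  [lands on river]
river: ρ → (5,7,-2)
river: ρ → (-2,9,1)
river: ρ → (1,9,-2)
river: ρ → (-2,7,5)
river: ρ → (5,3,-4)
river: ρ → (-4,5,4)
river: ρ → (4,3,-5)
river: ρ → (-5,7,2)
river: ρ → (2,9,-1)
river: ρ → (-1,9,2)
river: ρ → (2,7,-5)
river: ρ → (-5,3,4)
river: ρ → (4,5,-4)
closes: descent 1, river 14
min |a| on river = 1

1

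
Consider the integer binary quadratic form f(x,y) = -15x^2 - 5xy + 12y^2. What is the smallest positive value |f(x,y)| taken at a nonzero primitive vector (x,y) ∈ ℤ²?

descent: ρ → (12,5,-15)  [lands on river]
river: ρ → (-15,25,2)
river: ρ → (2,27,-2)
river: ρ → (-2,25,15)
river: ρ → (15,5,-12)
river: ρ → (-12,19,8)
river: ρ → (8,13,-18)
river: ρ → (-18,23,3)
river: ρ → (3,25,-10)
river: ρ → (-10,15,13)
river: ρ → (13,11,-12)
river: ρ → (-12,13,12)
river: ρ → (12,11,-13)
river: ρ → (-13,15,10)
river: ρ → (10,25,-3)
river: ρ → (-3,23,18)
river: ρ → (18,13,-8)
river: ρ → (-8,19,12)
closes: descent 1, river 18
min |a| on river = 2

2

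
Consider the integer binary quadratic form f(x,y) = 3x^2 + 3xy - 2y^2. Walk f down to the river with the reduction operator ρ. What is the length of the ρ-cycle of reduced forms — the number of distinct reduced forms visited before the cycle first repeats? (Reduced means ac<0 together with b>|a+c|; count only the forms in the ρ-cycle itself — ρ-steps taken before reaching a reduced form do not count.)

D = 33, ⌊√D⌋ = 5
river: ρ → (-2,5,1)
river: ρ → (1,5,-2)
river: ρ → (-2,3,3)
river: ρ → (3,3,-2)
ρ-cycle length = 4 (tail of 0 descent steps not counted)

4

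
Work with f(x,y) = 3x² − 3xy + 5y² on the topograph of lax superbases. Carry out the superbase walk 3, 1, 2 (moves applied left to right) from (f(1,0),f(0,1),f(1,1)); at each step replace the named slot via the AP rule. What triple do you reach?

start (3,5,5) = (f(1,0),f(0,1),f(1,1))
replace slot 3: 2·(3+5) − 5 = 11 → (3,5,11)
replace slot 1: 2·(5+11) − 3 = 29 → (29,5,11)
replace slot 2: 2·(29+11) − 5 = 75 → (29,75,11)

29,75,11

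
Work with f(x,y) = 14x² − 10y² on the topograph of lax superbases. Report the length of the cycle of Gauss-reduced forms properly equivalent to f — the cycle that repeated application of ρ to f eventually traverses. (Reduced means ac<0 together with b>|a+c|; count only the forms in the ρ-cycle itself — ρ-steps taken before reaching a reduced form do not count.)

D = 560, ⌊√D⌋ = 23
descent: ρ → (-10,20,4)  [lands on river]
river: ρ → (4,20,-10)
ρ-cycle length = 2 (tail of 1 descent step not counted)

2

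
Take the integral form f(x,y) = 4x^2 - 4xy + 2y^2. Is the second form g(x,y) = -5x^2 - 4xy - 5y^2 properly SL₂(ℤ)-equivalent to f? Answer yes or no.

D₁ = -16, D₂ = -84
discriminants differ ⇒ not SL₂(ℤ)-equivalent

no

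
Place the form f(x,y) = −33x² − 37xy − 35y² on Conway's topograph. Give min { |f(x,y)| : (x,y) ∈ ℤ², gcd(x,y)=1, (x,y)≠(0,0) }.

translate: b→-29 (≡37 mod 66), so (33,37,35)→(33,-29,31)
flip: (33,-29,31)→(31,29,33)
reduced (well bottom): (31,29,33) with a≤c, −a<b≤a
well minimum |f| = |-31| = 31 (negative-definite)

31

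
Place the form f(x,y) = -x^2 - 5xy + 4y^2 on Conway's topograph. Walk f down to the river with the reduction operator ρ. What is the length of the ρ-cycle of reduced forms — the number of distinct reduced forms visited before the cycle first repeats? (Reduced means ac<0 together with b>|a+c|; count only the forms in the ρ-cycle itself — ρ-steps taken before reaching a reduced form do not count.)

D = 41, ⌊√D⌋ = 6
descent: ρ → (4,5,-1)  [lands on river]
river: ρ → (-1,5,4)
river: ρ → (4,3,-2)
river: ρ → (-2,5,2)
river: ρ → (2,3,-4)
river: ρ → (-4,5,1)
river: ρ → (1,5,-4)
river: ρ → (-4,3,2)
river: ρ → (2,5,-2)
river: ρ → (-2,3,4)
ρ-cycle length = 10 (tail of 1 descent step not counted)

10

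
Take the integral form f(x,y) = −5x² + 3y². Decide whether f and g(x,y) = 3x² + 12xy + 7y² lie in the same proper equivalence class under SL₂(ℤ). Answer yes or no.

D₁ = 60, D₂ = 60
river cycle of f (length 2): (3, 6, -2), (-2, 6, 3)
river cycle of g (length 2): (-2, 6, 3), (3, 6, -2)
cycles coincide ⇒ equivalent

yes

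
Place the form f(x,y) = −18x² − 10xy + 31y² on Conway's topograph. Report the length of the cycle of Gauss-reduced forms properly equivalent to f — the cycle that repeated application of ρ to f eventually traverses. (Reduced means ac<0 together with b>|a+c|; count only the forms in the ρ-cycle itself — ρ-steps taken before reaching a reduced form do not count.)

D = 2332, ⌊√D⌋ = 48
descent: ρ → (31,10,-18)
descent: ρ → (-18,26,23)  [lands on river]
river: ρ → (23,20,-21)
river: ρ → (-21,22,22)
river: ρ → (22,22,-21)
river: ρ → (-21,20,23)
river: ρ → (23,26,-18)
river: ρ → (-18,46,3)
river: ρ → (3,44,-33)
river: ρ → (-33,22,14)
river: ρ → (14,34,-21)
river: ρ → (-21,8,27)
river: ρ → (27,46,-2)
river: ρ → (-2,46,27)
river: ρ → (27,8,-21)
river: ρ → (-21,34,14)
river: ρ → (14,22,-33)
river: ρ → (-33,44,3)
river: ρ → (3,46,-18)
ρ-cycle length = 18 (tail of 2 descent steps not counted)

18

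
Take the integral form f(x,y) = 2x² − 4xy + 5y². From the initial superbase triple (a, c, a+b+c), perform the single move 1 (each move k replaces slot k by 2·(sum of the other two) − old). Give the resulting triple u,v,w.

start (2,5,3) = (f(1,0),f(0,1),f(1,1))
replace slot 1: 2·(5+3) − 2 = 14 → (14,5,3)

14,5,3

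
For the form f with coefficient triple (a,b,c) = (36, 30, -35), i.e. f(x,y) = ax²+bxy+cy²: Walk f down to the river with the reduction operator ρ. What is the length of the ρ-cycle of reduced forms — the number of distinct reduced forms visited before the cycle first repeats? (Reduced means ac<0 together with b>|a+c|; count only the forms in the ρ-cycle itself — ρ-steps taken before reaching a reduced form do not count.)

D = 5940, ⌊√D⌋ = 77
river: ρ → (-35,40,31)
river: ρ → (31,22,-44)
river: ρ → (-44,66,9)
river: ρ → (9,60,-65)
river: ρ → (-65,70,4)
river: ρ → (4,74,-29)
river: ρ → (-29,42,36)
river: ρ → (36,30,-35)
ρ-cycle length = 8 (tail of 0 descent steps not counted)

8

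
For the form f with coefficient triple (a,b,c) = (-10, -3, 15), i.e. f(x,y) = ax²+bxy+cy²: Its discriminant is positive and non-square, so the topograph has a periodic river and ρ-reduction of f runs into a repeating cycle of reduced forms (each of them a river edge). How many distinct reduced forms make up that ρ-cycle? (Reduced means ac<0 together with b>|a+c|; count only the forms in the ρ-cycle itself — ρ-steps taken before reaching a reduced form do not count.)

D = 609, ⌊√D⌋ = 24
descent: ρ → (15,3,-10)
descent: ρ → (-10,17,8)  [lands on river]
river: ρ → (8,15,-12)
river: ρ → (-12,9,11)
river: ρ → (11,13,-10)
river: ρ → (-10,7,14)
river: ρ → (14,21,-3)
river: ρ → (-3,21,14)
river: ρ → (14,7,-10)
river: ρ → (-10,13,11)
river: ρ → (11,9,-12)
river: ρ → (-12,15,8)
river: ρ → (8,17,-10)
river: ρ → (-10,23,2)
river: ρ → (2,21,-21)
river: ρ → (-21,21,2)
river: ρ → (2,23,-10)
ρ-cycle length = 16 (tail of 2 descent steps not counted)

16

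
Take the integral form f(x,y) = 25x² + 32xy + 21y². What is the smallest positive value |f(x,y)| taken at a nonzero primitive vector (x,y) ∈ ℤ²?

translate: b→-18 (≡32 mod 50), so (25,32,21)→(25,-18,14)
flip: (25,-18,14)→(14,18,25)
translate: b→-10 (≡18 mod 28), so (14,18,25)→(14,-10,21)
reduced (well bottom): (14,-10,21) with a≤c, −a<b≤a
well minimum = a = 14

14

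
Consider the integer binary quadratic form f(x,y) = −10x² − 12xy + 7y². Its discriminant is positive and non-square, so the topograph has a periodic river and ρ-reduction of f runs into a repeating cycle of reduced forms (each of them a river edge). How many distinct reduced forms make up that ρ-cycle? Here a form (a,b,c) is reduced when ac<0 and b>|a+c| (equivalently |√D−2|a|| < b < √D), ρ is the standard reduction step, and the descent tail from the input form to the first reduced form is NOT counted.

D = 424, ⌊√D⌋ = 20
descent: ρ → (7,12,-10)  [lands on river]
river: ρ → (-10,8,9)
river: ρ → (9,10,-9)
river: ρ → (-9,8,10)
river: ρ → (10,12,-7)
river: ρ → (-7,16,6)
river: ρ → (6,20,-1)
river: ρ → (-1,20,6)
river: ρ → (6,16,-7)
river: ρ → (-7,12,10)
river: ρ → (10,8,-9)
river: ρ → (-9,10,9)
river: ρ → (9,8,-10)
river: ρ → (-10,12,7)
river: ρ → (7,16,-6)
river: ρ → (-6,20,1)
river: ρ → (1,20,-6)
river: ρ → (-6,16,7)
ρ-cycle length = 18 (tail of 1 descent step not counted)

18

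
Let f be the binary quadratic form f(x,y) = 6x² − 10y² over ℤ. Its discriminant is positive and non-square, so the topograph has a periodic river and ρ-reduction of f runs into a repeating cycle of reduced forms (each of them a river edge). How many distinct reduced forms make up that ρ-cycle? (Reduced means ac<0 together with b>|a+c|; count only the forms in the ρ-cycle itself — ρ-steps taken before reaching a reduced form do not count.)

D = 240, ⌊√D⌋ = 15
descent: ρ → (-10,0,6)
descent: ρ → (6,12,-4)  [lands on river]
river: ρ → (-4,12,6)
ρ-cycle length = 2 (tail of 2 descent steps not counted)

2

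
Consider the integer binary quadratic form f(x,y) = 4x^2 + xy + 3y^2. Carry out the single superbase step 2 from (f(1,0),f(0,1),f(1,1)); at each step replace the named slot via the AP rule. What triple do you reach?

start (4,3,8) = (f(1,0),f(0,1),f(1,1))
replace slot 2: 2·(4+8) − 3 = 21 → (4,21,8)

4,21,8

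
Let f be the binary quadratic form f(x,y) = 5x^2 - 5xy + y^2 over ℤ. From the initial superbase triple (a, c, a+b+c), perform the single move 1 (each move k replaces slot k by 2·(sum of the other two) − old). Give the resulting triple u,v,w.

start (5,1,1) = (f(1,0),f(0,1),f(1,1))
replace slot 1: 2·(1+1) − 5 = -1 → (-1,1,1)

-1,1,1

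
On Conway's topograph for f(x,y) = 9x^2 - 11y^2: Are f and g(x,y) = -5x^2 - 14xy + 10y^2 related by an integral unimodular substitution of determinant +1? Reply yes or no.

D₁ = 396, D₂ = 396
river cycle of f (length 2): (9, 18, -2), (-2, 18, 9)
river cycle of g (length 4): (10, 14, -5), (-5, 16, 7), (7, 12, -9), (-9, 6, 10)
cycles differ ⇒ inequivalent

no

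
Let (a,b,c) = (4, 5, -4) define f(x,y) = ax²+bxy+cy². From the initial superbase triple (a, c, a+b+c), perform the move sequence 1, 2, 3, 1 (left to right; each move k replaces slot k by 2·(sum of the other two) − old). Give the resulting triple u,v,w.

start (4,-4,5) = (f(1,0),f(0,1),f(1,1))
replace slot 1: 2·((-4)+5) − 4 = -2 → (-2,-4,5)
replace slot 2: 2·((-2)+5) − (-4) = 10 → (-2,10,5)
replace slot 3: 2·((-2)+10) − 5 = 11 → (-2,10,11)
replace slot 1: 2·(10+11) − (-2) = 44 → (44,10,11)

44,10,11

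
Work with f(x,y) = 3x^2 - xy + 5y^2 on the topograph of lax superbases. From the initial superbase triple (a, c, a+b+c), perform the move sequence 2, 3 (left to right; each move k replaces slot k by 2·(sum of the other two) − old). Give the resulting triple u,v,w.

start (3,5,7) = (f(1,0),f(0,1),f(1,1))
replace slot 2: 2·(3+7) − 5 = 15 → (3,15,7)
replace slot 3: 2·(3+15) − 7 = 29 → (3,15,29)

3,15,29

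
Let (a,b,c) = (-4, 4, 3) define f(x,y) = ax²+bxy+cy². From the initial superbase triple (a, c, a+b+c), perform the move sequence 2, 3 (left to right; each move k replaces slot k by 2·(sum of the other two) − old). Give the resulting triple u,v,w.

start (-4,3,3) = (f(1,0),f(0,1),f(1,1))
replace slot 2: 2·((-4)+3) − 3 = -5 → (-4,-5,3)
replace slot 3: 2·((-4)+(-5)) − 3 = -21 → (-4,-5,-21)

-4,-5,-21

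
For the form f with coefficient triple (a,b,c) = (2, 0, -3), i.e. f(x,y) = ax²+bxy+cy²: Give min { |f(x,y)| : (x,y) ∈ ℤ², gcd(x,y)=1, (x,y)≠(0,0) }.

descent: ρ → (-3,0,2)
descent: ρ → (2,4,-1)  [lands on river]
river: ρ → (-1,4,2)
closes: descent 2, river 2
min |a| on river = 1

1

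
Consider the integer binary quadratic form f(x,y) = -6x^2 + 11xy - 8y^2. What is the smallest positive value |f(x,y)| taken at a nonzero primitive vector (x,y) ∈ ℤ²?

translate: b→1 (≡-11 mod 12), so (6,-11,8)→(6,1,3)
flip: (6,1,3)→(3,-1,6)
reduced (well bottom): (3,-1,6) with a≤c, −a<b≤a
well minimum |f| = |-3| = 3 (negative-definite)

3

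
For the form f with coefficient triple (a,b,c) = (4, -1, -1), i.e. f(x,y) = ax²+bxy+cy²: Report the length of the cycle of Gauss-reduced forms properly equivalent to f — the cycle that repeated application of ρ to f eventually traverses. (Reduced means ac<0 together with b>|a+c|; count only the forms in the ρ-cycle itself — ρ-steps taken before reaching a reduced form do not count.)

D = 17, ⌊√D⌋ = 4
descent: ρ → (-1,3,2)  [lands on river]
river: ρ → (2,1,-2)
river: ρ → (-2,3,1)
river: ρ → (1,3,-2)
river: ρ → (-2,1,2)
river: ρ → (2,3,-1)
ρ-cycle length = 6 (tail of 1 descent step not counted)

6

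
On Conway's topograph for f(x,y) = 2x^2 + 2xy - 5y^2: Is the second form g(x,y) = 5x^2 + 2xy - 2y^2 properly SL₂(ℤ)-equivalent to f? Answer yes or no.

D₁ = 44, D₂ = 44
river cycle of f (length 2): (2, 6, -1), (-1, 6, 2)
river cycle of g (length 2): (-2, 6, 1), (1, 6, -2)
cycles differ ⇒ inequivalent

no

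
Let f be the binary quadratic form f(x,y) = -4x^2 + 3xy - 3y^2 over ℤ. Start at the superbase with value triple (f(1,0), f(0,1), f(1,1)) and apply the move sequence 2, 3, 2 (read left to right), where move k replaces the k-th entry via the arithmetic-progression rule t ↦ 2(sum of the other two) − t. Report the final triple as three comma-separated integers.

start (-4,-3,-4) = (f(1,0),f(0,1),f(1,1))
replace slot 2: 2·((-4)+(-4)) − (-3) = -13 → (-4,-13,-4)
replace slot 3: 2·((-4)+(-13)) − (-4) = -30 → (-4,-13,-30)
replace slot 2: 2·((-4)+(-30)) − (-13) = -55 → (-4,-55,-30)

-4,-55,-30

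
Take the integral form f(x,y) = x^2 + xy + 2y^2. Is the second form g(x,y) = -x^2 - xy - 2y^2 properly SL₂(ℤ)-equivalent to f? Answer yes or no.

D₁ = -7, D₂ = -7
f: reduced (well bottom): (1,1,2) with a≤c, −a<b≤a
g is negative-definite; reduce −g:
−g: reduced (well bottom): (1,1,2) with a≤c, −a<b≤a
flip sign back: reduced form of g is (-1,-1,-2)
reduced forms (1, 1, 2) vs (-1, -1, -2) ⇒ inequivalent

no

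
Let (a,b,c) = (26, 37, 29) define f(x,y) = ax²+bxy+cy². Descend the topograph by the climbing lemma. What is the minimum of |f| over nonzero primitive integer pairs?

translate: b→-15 (≡37 mod 52), so (26,37,29)→(26,-15,18)
flip: (26,-15,18)→(18,15,26)
reduced (well bottom): (18,15,26) with a≤c, −a<b≤a
well minimum = a = 18

18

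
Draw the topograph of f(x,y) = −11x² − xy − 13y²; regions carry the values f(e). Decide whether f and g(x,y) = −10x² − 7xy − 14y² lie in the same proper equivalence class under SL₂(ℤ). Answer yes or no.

D₁ = -571, D₂ = -511
discriminants differ ⇒ not SL₂(ℤ)-equivalent

no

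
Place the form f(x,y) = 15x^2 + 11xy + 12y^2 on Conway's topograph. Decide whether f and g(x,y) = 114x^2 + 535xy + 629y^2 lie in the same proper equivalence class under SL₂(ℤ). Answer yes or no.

D₁ = -599, D₂ = -599
f: flip: (15,11,12)→(12,-11,15)
f: reduced (well bottom): (12,-11,15) with a≤c, −a<b≤a
g: translate: b→79 (≡535 mod 228), so (114,535,629)→(114,79,15)
g: flip: (114,79,15)→(15,-79,114)
g: translate: b→11 (≡-79 mod 30), so (15,-79,114)→(15,11,12)
g: flip: (15,11,12)→(12,-11,15)
g: reduced (well bottom): (12,-11,15) with a≤c, −a<b≤a
reduced forms (12, -11, 15) vs (12, -11, 15) ⇒ equivalent

yes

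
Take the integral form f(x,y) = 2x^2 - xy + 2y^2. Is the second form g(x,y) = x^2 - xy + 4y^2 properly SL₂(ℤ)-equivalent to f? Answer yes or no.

D₁ = -15, D₂ = -15
f: flip: (2,-1,2)→(2,1,2)
f: reduced (well bottom): (2,1,2) with a≤c, −a<b≤a
g: translate: b→1 (≡-1 mod 2), so (1,-1,4)→(1,1,4)
g: reduced (well bottom): (1,1,4) with a≤c, −a<b≤a
reduced forms (2, 1, 2) vs (1, 1, 4) ⇒ inequivalent

no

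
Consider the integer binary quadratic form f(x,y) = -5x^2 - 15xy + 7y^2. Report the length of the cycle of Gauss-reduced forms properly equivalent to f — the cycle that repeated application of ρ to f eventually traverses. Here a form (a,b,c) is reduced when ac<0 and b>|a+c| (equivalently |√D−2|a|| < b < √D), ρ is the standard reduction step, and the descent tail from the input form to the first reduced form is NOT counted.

D = 365, ⌊√D⌋ = 19
descent: ρ → (7,15,-5)  [lands on river]
river: ρ → (-5,15,7)
river: ρ → (7,13,-7)
river: ρ → (-7,15,5)
river: ρ → (5,15,-7)
river: ρ → (-7,13,7)
ρ-cycle length = 6 (tail of 1 descent step not counted)

6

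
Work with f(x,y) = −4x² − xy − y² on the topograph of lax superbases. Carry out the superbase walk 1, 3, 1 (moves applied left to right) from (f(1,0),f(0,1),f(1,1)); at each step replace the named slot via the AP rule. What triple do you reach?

start (-4,-1,-6) = (f(1,0),f(0,1),f(1,1))
replace slot 1: 2·((-1)+(-6)) − (-4) = -10 → (-10,-1,-6)
replace slot 3: 2·((-10)+(-1)) − (-6) = -16 → (-10,-1,-16)
replace slot 1: 2·((-1)+(-16)) − (-10) = -24 → (-24,-1,-16)

-24,-1,-16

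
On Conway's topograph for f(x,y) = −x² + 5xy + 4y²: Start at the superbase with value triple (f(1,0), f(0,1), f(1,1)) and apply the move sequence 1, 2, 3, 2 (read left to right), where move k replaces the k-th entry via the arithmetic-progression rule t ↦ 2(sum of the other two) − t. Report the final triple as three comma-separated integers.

start (-1,4,8) = (f(1,0),f(0,1),f(1,1))
replace slot 1: 2·(4+8) − (-1) = 25 → (25,4,8)
replace slot 2: 2·(25+8) − 4 = 62 → (25,62,8)
replace slot 3: 2·(25+62) − 8 = 166 → (25,62,166)
replace slot 2: 2·(25+166) − 62 = 320 → (25,320,166)

25,320,166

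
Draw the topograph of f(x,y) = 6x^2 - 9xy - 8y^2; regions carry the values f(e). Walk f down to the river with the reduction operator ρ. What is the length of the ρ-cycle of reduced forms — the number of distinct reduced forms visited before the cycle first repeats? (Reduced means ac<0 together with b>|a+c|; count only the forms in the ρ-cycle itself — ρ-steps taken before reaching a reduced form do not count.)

D = 273, ⌊√D⌋ = 16
descent: ρ → (-8,9,6)  [lands on river]
river: ρ → (6,15,-2)
river: ρ → (-2,13,13)
river: ρ → (13,13,-2)
river: ρ → (-2,15,6)
river: ρ → (6,9,-8)
river: ρ → (-8,7,7)
river: ρ → (7,7,-8)
ρ-cycle length = 8 (tail of 1 descent step not counted)

8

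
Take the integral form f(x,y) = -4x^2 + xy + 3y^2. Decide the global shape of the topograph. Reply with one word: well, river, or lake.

D = b²−4ac = 1² − 4·(-4)·3 = 49
D = 7² is a perfect square ⇒ form factors over ℤ ⇒ lakes

lake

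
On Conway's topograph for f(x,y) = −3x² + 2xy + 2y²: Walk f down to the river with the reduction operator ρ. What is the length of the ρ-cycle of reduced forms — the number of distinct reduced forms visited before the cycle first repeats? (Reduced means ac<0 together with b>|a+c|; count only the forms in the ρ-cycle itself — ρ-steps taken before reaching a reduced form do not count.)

D = 28, ⌊√D⌋ = 5
river: ρ → (2,2,-3)
river: ρ → (-3,4,1)
river: ρ → (1,4,-3)
river: ρ → (-3,2,2)
ρ-cycle length = 4 (tail of 0 descent steps not counted)

4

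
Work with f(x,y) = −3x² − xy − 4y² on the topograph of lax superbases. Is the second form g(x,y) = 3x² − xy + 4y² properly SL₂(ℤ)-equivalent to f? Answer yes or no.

D₁ = -47, D₂ = -47
f is negative-definite; reduce −f:
−f: reduced (well bottom): (3,1,4) with a≤c, −a<b≤a
flip sign back: reduced form of f is (-3,-1,-4)
g: reduced (well bottom): (3,-1,4) with a≤c, −a<b≤a
reduced forms (-3, -1, -4) vs (3, -1, 4) ⇒ inequivalent

no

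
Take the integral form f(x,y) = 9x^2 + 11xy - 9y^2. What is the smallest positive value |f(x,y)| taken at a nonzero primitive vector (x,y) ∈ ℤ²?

river: ρ → (-9,7,11)
river: ρ → (11,15,-5)
river: ρ → (-5,15,11)
river: ρ → (11,7,-9)
river: ρ → (-9,11,9)
river: ρ → (9,7,-11)
river: ρ → (-11,15,5)
river: ρ → (5,15,-11)
river: ρ → (-11,7,9)
river: ρ → (9,11,-9)
closes: descent 0, river 10
min |a| on river = 5

5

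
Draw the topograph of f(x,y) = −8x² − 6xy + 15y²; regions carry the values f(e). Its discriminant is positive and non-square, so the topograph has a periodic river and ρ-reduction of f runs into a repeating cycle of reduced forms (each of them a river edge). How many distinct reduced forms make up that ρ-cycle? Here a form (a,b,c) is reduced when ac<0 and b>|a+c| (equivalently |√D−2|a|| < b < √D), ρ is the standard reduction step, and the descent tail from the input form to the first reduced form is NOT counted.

D = 516, ⌊√D⌋ = 22
descent: ρ → (15,6,-8)
descent: ρ → (-8,10,13)  [lands on river]
river: ρ → (13,16,-5)
river: ρ → (-5,14,16)
river: ρ → (16,18,-3)
river: ρ → (-3,18,16)
river: ρ → (16,14,-5)
river: ρ → (-5,16,13)
river: ρ → (13,10,-8)
river: ρ → (-8,22,1)
river: ρ → (1,22,-8)
ρ-cycle length = 10 (tail of 2 descent steps not counted)

10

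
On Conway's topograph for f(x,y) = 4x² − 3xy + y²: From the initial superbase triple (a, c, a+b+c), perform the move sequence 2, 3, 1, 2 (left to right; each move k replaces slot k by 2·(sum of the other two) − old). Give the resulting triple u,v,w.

start (4,1,2) = (f(1,0),f(0,1),f(1,1))
replace slot 2: 2·(4+2) − 1 = 11 → (4,11,2)
replace slot 3: 2·(4+11) − 2 = 28 → (4,11,28)
replace slot 1: 2·(11+28) − 4 = 74 → (74,11,28)
replace slot 2: 2·(74+28) − 11 = 193 → (74,193,28)

74,193,28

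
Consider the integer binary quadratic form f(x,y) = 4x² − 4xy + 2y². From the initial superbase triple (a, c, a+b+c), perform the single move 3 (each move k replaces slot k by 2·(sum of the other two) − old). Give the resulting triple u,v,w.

start (4,2,2) = (f(1,0),f(0,1),f(1,1))
replace slot 3: 2·(4+2) − 2 = 10 → (4,2,10)

4,2,10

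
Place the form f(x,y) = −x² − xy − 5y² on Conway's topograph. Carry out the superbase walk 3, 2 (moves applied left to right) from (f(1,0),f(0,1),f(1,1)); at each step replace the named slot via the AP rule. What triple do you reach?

start (-1,-5,-7) = (f(1,0),f(0,1),f(1,1))
replace slot 3: 2·((-1)+(-5)) − (-7) = -5 → (-1,-5,-5)
replace slot 2: 2·((-1)+(-5)) − (-5) = -7 → (-1,-7,-5)

-1,-7,-5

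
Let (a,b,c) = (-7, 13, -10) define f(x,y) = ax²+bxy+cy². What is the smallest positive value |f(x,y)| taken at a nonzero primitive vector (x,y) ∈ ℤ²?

translate: b→1 (≡-13 mod 14), so (7,-13,10)→(7,1,4)
flip: (7,1,4)→(4,-1,7)
reduced (well bottom): (4,-1,7) with a≤c, −a<b≤a
well minimum |f| = |-4| = 4 (negative-definite)

4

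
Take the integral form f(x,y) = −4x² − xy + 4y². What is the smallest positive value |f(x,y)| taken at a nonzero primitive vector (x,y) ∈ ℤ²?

descent: ρ → (4,1,-4)  [lands on river]
river: ρ → (-4,7,1)
river: ρ → (1,7,-4)
river: ρ → (-4,1,4)
river: ρ → (4,7,-1)
river: ρ → (-1,7,4)
closes: descent 1, river 6
min |a| on river = 1

1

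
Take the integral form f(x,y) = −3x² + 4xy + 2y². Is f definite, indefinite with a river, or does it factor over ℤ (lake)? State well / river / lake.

D = b²−4ac = 4² − 4·(-3)·2 = 40
D > 0 non-square ⇒ indefinite ⇒ periodic river

river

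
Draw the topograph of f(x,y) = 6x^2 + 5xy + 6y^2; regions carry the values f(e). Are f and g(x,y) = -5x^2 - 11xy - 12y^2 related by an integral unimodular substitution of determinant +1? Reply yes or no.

D₁ = -119, D₂ = -119
f: reduced (well bottom): (6,5,6) with a≤c, −a<b≤a
g is negative-definite; reduce −g:
−g: translate: b→1 (≡11 mod 10), so (5,11,12)→(5,1,6)
−g: reduced (well bottom): (5,1,6) with a≤c, −a<b≤a
flip sign back: reduced form of g is (-5,-1,-6)
reduced forms (6, 5, 6) vs (-5, -1, -6) ⇒ inequivalent

no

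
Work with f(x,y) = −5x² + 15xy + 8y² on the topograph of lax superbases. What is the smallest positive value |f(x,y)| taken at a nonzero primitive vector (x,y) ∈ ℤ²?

river: ρ → (8,17,-3)
river: ρ → (-3,19,2)
river: ρ → (2,17,-12)
river: ρ → (-12,7,7)
river: ρ → (7,7,-12)
river: ρ → (-12,17,2)
river: ρ → (2,19,-3)
river: ρ → (-3,17,8)
river: ρ → (8,15,-5)
river: ρ → (-5,15,8)
closes: descent 0, river 10
min |a| on river = 2

2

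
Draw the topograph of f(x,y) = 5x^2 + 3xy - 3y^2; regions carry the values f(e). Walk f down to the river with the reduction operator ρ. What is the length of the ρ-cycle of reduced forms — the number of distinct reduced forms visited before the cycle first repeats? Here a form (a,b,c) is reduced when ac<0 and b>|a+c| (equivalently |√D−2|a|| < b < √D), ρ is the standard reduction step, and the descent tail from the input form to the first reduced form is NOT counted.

D = 69, ⌊√D⌋ = 8
river: ρ → (-3,3,5)
river: ρ → (5,7,-1)
river: ρ → (-1,7,5)
river: ρ → (5,3,-3)
ρ-cycle length = 4 (tail of 0 descent steps not counted)

4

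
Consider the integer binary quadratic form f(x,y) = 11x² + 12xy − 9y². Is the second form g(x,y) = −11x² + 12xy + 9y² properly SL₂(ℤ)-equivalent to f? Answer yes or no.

D₁ = 540, D₂ = 540
river cycle of f (length 8): (-9, 6, 14), (14, 22, -1), (-1, 22, 14), (14, 6, -9), (-9, 12, 11), (11, 10, -10), (-10, 10, 11), (11, 12, -9)
river cycle of g (length 8): (9, 6, -14), (-14, 22, 1), (1, 22, -14), (-14, 6, 9), (9, 12, -11), (-11, 10, 10), (10, 10, -11), (-11, 12, 9)
cycles differ ⇒ inequivalent

no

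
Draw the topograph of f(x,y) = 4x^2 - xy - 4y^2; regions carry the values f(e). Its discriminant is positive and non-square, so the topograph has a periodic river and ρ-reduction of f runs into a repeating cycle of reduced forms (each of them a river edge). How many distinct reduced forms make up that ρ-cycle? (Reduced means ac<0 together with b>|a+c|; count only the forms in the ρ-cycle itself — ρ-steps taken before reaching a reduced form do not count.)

D = 65, ⌊√D⌋ = 8
descent: ρ → (-4,1,4)  [lands on river]
river: ρ → (4,7,-1)
river: ρ → (-1,7,4)
river: ρ → (4,1,-4)
river: ρ → (-4,7,1)
river: ρ → (1,7,-4)
ρ-cycle length = 6 (tail of 1 descent step not counted)

6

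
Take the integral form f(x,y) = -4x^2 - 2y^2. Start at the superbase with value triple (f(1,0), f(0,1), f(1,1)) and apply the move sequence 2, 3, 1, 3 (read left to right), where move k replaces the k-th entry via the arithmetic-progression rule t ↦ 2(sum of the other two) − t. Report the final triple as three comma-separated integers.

start (-4,-2,-6) = (f(1,0),f(0,1),f(1,1))
replace slot 2: 2·((-4)+(-6)) − (-2) = -18 → (-4,-18,-6)
replace slot 3: 2·((-4)+(-18)) − (-6) = -38 → (-4,-18,-38)
replace slot 1: 2·((-18)+(-38)) − (-4) = -108 → (-108,-18,-38)
replace slot 3: 2·((-108)+(-18)) − (-38) = -214 → (-108,-18,-214)

-108,-18,-214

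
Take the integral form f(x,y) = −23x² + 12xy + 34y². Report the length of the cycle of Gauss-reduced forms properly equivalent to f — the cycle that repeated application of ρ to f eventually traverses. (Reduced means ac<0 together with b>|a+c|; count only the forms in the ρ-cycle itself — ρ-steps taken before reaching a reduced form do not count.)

D = 3272, ⌊√D⌋ = 57
river: ρ → (34,56,-1)
river: ρ → (-1,56,34)
river: ρ → (34,12,-23)
river: ρ → (-23,34,23)
river: ρ → (23,12,-34)
river: ρ → (-34,56,1)
river: ρ → (1,56,-34)
river: ρ → (-34,12,23)
river: ρ → (23,34,-23)
river: ρ → (-23,12,34)
ρ-cycle length = 10 (tail of 0 descent steps not counted)

10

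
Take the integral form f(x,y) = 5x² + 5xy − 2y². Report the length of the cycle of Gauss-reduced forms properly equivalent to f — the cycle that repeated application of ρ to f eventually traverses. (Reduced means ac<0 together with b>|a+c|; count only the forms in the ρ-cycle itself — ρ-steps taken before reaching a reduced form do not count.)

D = 65, ⌊√D⌋ = 8
river: ρ → (-2,7,2)
river: ρ → (2,5,-5)
river: ρ → (-5,5,2)
river: ρ → (2,7,-2)
river: ρ → (-2,5,5)
river: ρ → (5,5,-2)
ρ-cycle length = 6 (tail of 0 descent steps not counted)

6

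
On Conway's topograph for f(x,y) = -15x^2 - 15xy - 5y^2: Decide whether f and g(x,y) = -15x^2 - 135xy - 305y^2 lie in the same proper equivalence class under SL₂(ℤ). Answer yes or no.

D₁ = -75, D₂ = -75
f is negative-definite; reduce −f:
−f: flip: (15,15,5)→(5,-15,15)
−f: translate: b→5 (≡-15 mod 10), so (5,-15,15)→(5,5,5)
−f: reduced (well bottom): (5,5,5) with a≤c, −a<b≤a
flip sign back: reduced form of f is (-5,-5,-5)
g is negative-definite; reduce −g:
−g: translate: b→15 (≡135 mod 30), so (15,135,305)→(15,15,5)
−g: flip: (15,15,5)→(5,-15,15)
−g: translate: b→5 (≡-15 mod 10), so (5,-15,15)→(5,5,5)
−g: reduced (well bottom): (5,5,5) with a≤c, −a<b≤a
flip sign back: reduced form of g is (-5,-5,-5)
reduced forms (-5, -5, -5) vs (-5, -5, -5) ⇒ equivalent

yes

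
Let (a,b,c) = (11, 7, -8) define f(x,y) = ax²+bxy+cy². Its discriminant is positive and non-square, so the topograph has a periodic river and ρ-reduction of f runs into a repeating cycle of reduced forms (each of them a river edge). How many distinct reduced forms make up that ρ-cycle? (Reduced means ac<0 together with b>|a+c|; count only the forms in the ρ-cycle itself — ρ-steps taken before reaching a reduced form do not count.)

D = 401, ⌊√D⌋ = 20
river: ρ → (-8,9,10)
river: ρ → (10,11,-7)
river: ρ → (-7,17,4)
river: ρ → (4,15,-11)
river: ρ → (-11,7,8)
river: ρ → (8,9,-10)
river: ρ → (-10,11,7)
river: ρ → (7,17,-4)
river: ρ → (-4,15,11)
river: ρ → (11,7,-8)
ρ-cycle length = 10 (tail of 0 descent steps not counted)

10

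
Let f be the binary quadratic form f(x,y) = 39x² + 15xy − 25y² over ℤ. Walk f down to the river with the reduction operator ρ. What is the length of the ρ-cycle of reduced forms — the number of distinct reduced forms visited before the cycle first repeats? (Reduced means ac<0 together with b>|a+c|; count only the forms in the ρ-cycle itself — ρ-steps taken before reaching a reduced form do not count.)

D = 4125, ⌊√D⌋ = 64
river: ρ → (-25,35,29)
river: ρ → (29,23,-31)
river: ρ → (-31,39,21)
river: ρ → (21,45,-25)
river: ρ → (-25,55,11)
river: ρ → (11,55,-25)
river: ρ → (-25,45,21)
river: ρ → (21,39,-31)
river: ρ → (-31,23,29)
river: ρ → (29,35,-25)
river: ρ → (-25,15,39)
river: ρ → (39,63,-1)
river: ρ → (-1,63,39)
river: ρ → (39,15,-25)
ρ-cycle length = 14 (tail of 0 descent steps not counted)

14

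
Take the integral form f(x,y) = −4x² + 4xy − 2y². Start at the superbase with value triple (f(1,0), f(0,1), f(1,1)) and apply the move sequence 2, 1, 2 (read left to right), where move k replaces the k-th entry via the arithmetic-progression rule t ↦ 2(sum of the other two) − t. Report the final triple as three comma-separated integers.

start (-4,-2,-2) = (f(1,0),f(0,1),f(1,1))
replace slot 2: 2·((-4)+(-2)) − (-2) = -10 → (-4,-10,-2)
replace slot 1: 2·((-10)+(-2)) − (-4) = -20 → (-20,-10,-2)
replace slot 2: 2·((-20)+(-2)) − (-10) = -34 → (-20,-34,-2)

-20,-34,-2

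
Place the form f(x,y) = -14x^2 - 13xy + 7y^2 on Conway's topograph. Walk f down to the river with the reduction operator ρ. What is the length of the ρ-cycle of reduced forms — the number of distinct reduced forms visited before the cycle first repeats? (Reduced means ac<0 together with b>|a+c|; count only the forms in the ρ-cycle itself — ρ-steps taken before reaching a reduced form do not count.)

D = 561, ⌊√D⌋ = 23
descent: ρ → (7,13,-14)  [lands on river]
river: ρ → (-14,15,6)
river: ρ → (6,21,-5)
river: ρ → (-5,19,10)
river: ρ → (10,21,-3)
river: ρ → (-3,21,10)
river: ρ → (10,19,-5)
river: ρ → (-5,21,6)
river: ρ → (6,15,-14)
river: ρ → (-14,13,7)
river: ρ → (7,15,-12)
river: ρ → (-12,9,10)
river: ρ → (10,11,-11)
river: ρ → (-11,11,10)
river: ρ → (10,9,-12)
river: ρ → (-12,15,7)
ρ-cycle length = 16 (tail of 1 descent step not counted)

16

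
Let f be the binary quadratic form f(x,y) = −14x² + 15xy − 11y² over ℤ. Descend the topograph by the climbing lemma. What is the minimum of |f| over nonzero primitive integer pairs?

translate: b→13 (≡-15 mod 28), so (14,-15,11)→(14,13,10)
flip: (14,13,10)→(10,-13,14)
translate: b→7 (≡-13 mod 20), so (10,-13,14)→(10,7,11)
reduced (well bottom): (10,7,11) with a≤c, −a<b≤a
well minimum |f| = |-10| = 10 (negative-definite)

10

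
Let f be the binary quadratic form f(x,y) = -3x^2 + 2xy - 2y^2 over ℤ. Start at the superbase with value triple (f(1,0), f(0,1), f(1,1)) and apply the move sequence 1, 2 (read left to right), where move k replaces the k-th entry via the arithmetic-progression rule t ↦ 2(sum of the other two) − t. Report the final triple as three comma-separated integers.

start (-3,-2,-3) = (f(1,0),f(0,1),f(1,1))
replace slot 1: 2·((-2)+(-3)) − (-3) = -7 → (-7,-2,-3)
replace slot 2: 2·((-7)+(-3)) − (-2) = -18 → (-7,-18,-3)

-7,-18,-3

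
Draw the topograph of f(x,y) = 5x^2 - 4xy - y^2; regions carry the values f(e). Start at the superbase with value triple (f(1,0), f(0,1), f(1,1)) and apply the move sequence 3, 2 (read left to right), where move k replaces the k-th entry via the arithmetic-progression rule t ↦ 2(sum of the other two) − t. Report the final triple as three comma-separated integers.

start (5,-1,0) = (f(1,0),f(0,1),f(1,1))
replace slot 3: 2·(5+(-1)) − 0 = 8 → (5,-1,8)
replace slot 2: 2·(5+8) − (-1) = 27 → (5,27,8)

5,27,8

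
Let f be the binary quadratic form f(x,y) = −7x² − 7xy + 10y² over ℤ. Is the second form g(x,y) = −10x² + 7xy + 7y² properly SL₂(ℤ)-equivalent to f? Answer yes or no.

D₁ = 329, D₂ = 329
river cycle of f (length 16): (10, 7, -7), (-7, 7, 10), (10, 13, -4), (-4, 11, 13), (13, 15, -2), (-2, 17, 5), (5, 13, -8), (-8, 3, 10), (10, 17, -1), (-1, 17, 10), … (6 more)
river cycle of g (length 16): (7, 7, -10), (-10, 13, 4), (4, 11, -13), (-13, 15, 2), (2, 17, -5), (-5, 13, 8), (8, 3, -10), (-10, 17, 1), (1, 17, -10), (-10, 3, 8), … (6 more)
cycles differ ⇒ inequivalent

no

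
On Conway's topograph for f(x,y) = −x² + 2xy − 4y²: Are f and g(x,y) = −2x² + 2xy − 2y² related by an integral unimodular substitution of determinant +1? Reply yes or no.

D₁ = -12, D₂ = -12
f is negative-definite; reduce −f:
−f: translate: b→0 (≡-2 mod 2), so (1,-2,4)→(1,0,3)
−f: reduced (well bottom): (1,0,3) with a≤c, −a<b≤a
flip sign back: reduced form of f is (-1,0,-3)
g is negative-definite; reduce −g:
−g: translate: b→2 (≡-2 mod 4), so (2,-2,2)→(2,2,2)
−g: reduced (well bottom): (2,2,2) with a≤c, −a<b≤a
flip sign back: reduced form of g is (-2,-2,-2)
reduced forms (-1, 0, -3) vs (-2, -2, -2) ⇒ inequivalent

no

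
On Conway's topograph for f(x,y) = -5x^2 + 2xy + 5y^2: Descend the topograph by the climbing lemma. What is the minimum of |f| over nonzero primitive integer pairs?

river: ρ → (5,8,-2)
river: ρ → (-2,8,5)
river: ρ → (5,2,-5)
river: ρ → (-5,8,2)
river: ρ → (2,8,-5)
river: ρ → (-5,2,5)
closes: descent 0, river 6
min |a| on river = 2

2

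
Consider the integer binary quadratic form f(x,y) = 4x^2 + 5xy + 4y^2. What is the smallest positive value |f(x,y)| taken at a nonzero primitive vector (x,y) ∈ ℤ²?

translate: b→-3 (≡5 mod 8), so (4,5,4)→(4,-3,3)
flip: (4,-3,3)→(3,3,4)
reduced (well bottom): (3,3,4) with a≤c, −a<b≤a
well minimum = a = 3

3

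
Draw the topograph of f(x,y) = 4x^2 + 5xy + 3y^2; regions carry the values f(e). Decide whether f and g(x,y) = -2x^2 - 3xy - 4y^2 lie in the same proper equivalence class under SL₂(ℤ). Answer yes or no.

D₁ = -23, D₂ = -23
f: translate: b→-3 (≡5 mod 8), so (4,5,3)→(4,-3,2)
f: flip: (4,-3,2)→(2,3,4)
f: translate: b→-1 (≡3 mod 4), so (2,3,4)→(2,-1,3)
f: reduced (well bottom): (2,-1,3) with a≤c, −a<b≤a
g is negative-definite; reduce −g:
−g: translate: b→-1 (≡3 mod 4), so (2,3,4)→(2,-1,3)
−g: reduced (well bottom): (2,-1,3) with a≤c, −a<b≤a
flip sign back: reduced form of g is (-2,1,-3)
reduced forms (2, -1, 3) vs (-2, 1, -3) ⇒ inequivalent

no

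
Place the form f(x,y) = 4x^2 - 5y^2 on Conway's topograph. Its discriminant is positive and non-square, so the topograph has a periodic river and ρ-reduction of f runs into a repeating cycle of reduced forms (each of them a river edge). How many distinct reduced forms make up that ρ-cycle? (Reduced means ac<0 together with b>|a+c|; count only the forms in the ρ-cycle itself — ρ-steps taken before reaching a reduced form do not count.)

D = 80, ⌊√D⌋ = 8
descent: ρ → (-5,0,4)
descent: ρ → (4,8,-1)  [lands on river]
river: ρ → (-1,8,4)
ρ-cycle length = 2 (tail of 2 descent steps not counted)

2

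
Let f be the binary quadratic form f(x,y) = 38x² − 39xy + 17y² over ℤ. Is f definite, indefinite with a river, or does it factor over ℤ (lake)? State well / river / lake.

D = b²−4ac = (-39)² − 4·38·17 = -1063
D < 0 ⇒ definite ⇒ every region one sign ⇒ single well

well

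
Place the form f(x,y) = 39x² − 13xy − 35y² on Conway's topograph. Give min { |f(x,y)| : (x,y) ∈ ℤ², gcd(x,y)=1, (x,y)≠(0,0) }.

descent: ρ → (-35,13,39)  [lands on river]
river: ρ → (39,65,-9)
river: ρ → (-9,61,53)
river: ρ → (53,45,-17)
river: ρ → (-17,57,35)
river: ρ → (35,13,-39)
river: ρ → (-39,65,9)
river: ρ → (9,61,-53)
river: ρ → (-53,45,17)
river: ρ → (17,57,-35)
closes: descent 1, river 10
min |a| on river = 9

9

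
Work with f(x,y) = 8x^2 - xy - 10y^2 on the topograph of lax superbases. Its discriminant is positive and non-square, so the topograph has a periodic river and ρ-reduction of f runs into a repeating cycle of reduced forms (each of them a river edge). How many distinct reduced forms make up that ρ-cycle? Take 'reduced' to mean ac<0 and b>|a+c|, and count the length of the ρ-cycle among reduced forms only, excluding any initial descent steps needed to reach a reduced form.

D = 321, ⌊√D⌋ = 17
descent: ρ → (-10,1,8)
descent: ρ → (8,15,-3)  [lands on river]
river: ρ → (-3,15,8)
river: ρ → (8,17,-1)
river: ρ → (-1,17,8)
ρ-cycle length = 4 (tail of 2 descent steps not counted)

4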